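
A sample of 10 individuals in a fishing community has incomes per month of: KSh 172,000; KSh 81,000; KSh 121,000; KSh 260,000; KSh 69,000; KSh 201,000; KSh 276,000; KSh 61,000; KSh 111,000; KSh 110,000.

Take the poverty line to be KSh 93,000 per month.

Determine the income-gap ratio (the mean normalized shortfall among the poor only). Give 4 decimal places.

0.2437

Poor units: KSh 61,000, KSh 69,000, KSh 81,000 (q = 3 of N = 10).
Relative gaps: 0.3441, 0.2581, 0.1290; sum = 0.731183.
The income-gap ratio divides by q (the poor only): 0.731183 / 3 = 0.2437.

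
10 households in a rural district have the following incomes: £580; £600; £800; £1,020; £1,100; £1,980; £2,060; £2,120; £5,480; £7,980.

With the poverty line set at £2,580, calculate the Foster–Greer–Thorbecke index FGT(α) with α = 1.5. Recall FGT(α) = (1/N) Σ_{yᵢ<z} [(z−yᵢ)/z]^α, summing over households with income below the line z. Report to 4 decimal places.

0.3110

Below z: £580, £600, £800, £1,020, £1,100, £1,980, £2,060, £2,120 (q = 8 of N = 10).
Normalized shortfalls: (2580−580)/2580 = 0.7752; (2580−600)/2580 = 0.7674; (2580−800)/2580 = 0.6899; (2580−1020)/2580 = 0.6047; (2580−1100)/2580 = 0.5736; (2580−1980)/2580 = 0.2326; (2580−2060)/2580 = 0.2016; (2580−2120)/2580 = 0.1783.
Raised to α = 1.5: 0.68252; 0.67231; 0.57306; 0.47017; 0.43447; 0.11215; 0.09048; 0.07528.
Sum = 3.110453; FGT(1.5) = 3.110453 / 10 = 0.3110.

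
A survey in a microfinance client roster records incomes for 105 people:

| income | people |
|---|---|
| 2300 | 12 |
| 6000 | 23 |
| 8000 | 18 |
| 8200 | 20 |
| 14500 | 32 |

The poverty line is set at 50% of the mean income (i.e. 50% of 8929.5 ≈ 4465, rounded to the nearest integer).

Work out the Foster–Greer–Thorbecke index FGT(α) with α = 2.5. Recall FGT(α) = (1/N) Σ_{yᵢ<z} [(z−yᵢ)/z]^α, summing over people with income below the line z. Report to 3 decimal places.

Below z: 12×2300 (q = 12 of N = 105).
Shortfall ratios: (4465−2300)/4465 = 0.4849 (×12).
Raised to α = 2.5: 0.16372 (×12).
Sum = 1.964592; FGT(2.5) = 1.964592 / 105 = 0.019.

0.019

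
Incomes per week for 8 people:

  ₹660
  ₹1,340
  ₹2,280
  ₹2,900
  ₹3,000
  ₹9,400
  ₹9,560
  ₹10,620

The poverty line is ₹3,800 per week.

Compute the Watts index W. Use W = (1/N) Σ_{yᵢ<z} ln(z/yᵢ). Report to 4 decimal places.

Below the line: ₹660, ₹1,340, ₹2,280, ₹2,900, ₹3,000 (q = 5 of N = 8).
ln(z/y) terms: ln(3800/660) = 1.7505; ln(3800/1340) = 1.0423; ln(3800/2280) = 0.5108; ln(3800/2900) = 0.2703; ln(3800/3000) = 0.2364.
W = 3.810353 / 8 = 0.4763.

0.4763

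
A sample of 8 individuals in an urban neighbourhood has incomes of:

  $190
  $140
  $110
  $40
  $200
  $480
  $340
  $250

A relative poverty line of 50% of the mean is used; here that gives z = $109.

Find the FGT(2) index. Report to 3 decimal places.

0.050

Poor units: $40 (q = 1 of N = 8).
Gap ratios (z−y)/z: (109−40)/109 = 0.6330.
Squared: 0.4007.
Sum = 0.400724; P₂ = 0.400724 / 8 = 0.050.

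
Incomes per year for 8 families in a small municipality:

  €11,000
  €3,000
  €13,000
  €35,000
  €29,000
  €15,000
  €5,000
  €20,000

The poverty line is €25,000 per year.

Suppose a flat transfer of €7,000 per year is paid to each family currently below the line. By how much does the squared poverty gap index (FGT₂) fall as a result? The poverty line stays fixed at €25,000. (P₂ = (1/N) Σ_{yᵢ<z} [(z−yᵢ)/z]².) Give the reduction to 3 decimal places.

Before: below the line — €3,000, €5,000, €11,000, €13,000, €15,000, €20,000; squared poverty gap index (FGT₂) = 0.26980.
After the €7,000 transfer: below the line — €10,000, €12,000, €18,000, €20,000, €22,000; squared poverty gap index (FGT₂) = 0.09540.
Reduction = 0.26980 − 0.09540 = 0.174.

0.174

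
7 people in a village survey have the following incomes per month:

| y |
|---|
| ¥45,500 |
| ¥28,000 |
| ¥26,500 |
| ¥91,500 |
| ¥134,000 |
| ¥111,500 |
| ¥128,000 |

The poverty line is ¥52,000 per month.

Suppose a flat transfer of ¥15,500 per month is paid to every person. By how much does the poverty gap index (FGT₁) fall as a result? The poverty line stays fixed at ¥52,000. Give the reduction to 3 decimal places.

Before: below the line — ¥26,500, ¥28,000, ¥45,500; poverty gap index (FGT₁) = 0.15385.
After the ¥15,500 transfer: below the line — ¥42,000, ¥43,500; poverty gap index (FGT₁) = 0.05082.
Reduction = 0.15385 − 0.05082 = 0.103.

0.103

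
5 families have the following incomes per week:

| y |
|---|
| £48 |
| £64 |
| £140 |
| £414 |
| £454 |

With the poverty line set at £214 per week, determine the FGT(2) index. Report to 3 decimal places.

0.243

Incomes under z: £48, £64, £140 (q = 3 of N = 5).
Gap ratios (z−y)/z: (214−48)/214 = 0.7757; (214−64)/214 = 0.7009; (214−140)/214 = 0.3458.
Squared: 0.6017; 0.4913; 0.1196.
Sum = 1.212595; P₂ = 1.212595 / 5 = 0.243.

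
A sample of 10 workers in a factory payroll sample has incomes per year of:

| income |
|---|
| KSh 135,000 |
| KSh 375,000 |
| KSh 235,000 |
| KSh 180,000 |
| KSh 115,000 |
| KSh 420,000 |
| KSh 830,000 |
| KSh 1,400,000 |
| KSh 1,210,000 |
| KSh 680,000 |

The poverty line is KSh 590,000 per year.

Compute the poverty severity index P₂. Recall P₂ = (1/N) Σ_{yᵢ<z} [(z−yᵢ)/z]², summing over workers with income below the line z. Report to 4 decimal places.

Poor units: KSh 115,000, KSh 135,000, KSh 180,000, KSh 235,000, KSh 375,000, KSh 420,000 (q = 6 of N = 10).
Shortfall ratios: (590000−115000)/590000 = 0.8051; (590000−135000)/590000 = 0.7712; (590000−180000)/590000 = 0.6949; (590000−235000)/590000 = 0.6017; (590000−375000)/590000 = 0.3644; (590000−420000)/590000 = 0.2881.
Squared: 0.6482; 0.5947; 0.4829; 0.3620; 0.1328; 0.0830.
Sum = 2.303648; P₂ = 2.303648 / 10 = 0.2304.

0.2304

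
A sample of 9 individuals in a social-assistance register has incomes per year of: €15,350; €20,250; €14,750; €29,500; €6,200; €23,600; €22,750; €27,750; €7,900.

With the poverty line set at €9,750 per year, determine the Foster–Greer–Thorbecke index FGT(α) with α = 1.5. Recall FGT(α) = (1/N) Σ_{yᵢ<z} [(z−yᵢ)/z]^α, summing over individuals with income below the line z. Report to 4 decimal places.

0.0336

Below the line: €6,200, €7,900 (q = 2 of N = 9).
Gap ratios (z−y)/z: (9750−6200)/9750 = 0.3641; (9750−7900)/9750 = 0.1897.
Raised to α = 1.5: 0.21970; 0.08265.
Sum = 0.302354; FGT(1.5) = 0.302354 / 9 = 0.0336.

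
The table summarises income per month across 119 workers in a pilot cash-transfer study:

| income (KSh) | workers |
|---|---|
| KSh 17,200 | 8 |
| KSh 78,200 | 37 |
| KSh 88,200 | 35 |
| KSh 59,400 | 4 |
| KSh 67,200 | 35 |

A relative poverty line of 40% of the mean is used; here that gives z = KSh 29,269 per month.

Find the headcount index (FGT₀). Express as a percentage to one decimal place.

6.7%

8 of the 119 workers have income below KSh 29,269.
H = 8/119 = 6.7%.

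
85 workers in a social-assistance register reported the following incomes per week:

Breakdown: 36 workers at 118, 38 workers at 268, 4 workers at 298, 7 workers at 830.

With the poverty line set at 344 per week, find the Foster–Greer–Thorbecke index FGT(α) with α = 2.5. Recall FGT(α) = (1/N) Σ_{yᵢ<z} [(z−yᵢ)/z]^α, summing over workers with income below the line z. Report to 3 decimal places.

Below z: 36×118, 38×268, 4×298 (q = 78 of N = 85).
Gap ratios (z−y)/z: (344−118)/344 = 0.6570 (×36); (344−268)/344 = 0.2209 (×38); (344−298)/344 = 0.1337 (×4).
Raised to α = 2.5: 0.34984 (×36); 0.02294 (×38); 0.00654 (×4).
Sum = 13.492365; FGT(2.5) = 13.492365 / 85 = 0.159.

0.159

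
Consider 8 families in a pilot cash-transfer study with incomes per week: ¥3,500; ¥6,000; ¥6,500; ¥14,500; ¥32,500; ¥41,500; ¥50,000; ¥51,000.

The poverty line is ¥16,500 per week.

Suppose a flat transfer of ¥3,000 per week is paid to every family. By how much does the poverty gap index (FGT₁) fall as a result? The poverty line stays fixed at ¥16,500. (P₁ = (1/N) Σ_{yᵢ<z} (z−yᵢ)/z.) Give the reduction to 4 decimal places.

0.0833

Before: below the line — ¥3,500, ¥6,000, ¥6,500, ¥14,500; poverty gap index (FGT₁) = 0.268939.
After the ¥3,000 transfer: below the line — ¥6,500, ¥9,000, ¥9,500; poverty gap index (FGT₁) = 0.185606.
Reduction = 0.268939 − 0.185606 = 0.0833.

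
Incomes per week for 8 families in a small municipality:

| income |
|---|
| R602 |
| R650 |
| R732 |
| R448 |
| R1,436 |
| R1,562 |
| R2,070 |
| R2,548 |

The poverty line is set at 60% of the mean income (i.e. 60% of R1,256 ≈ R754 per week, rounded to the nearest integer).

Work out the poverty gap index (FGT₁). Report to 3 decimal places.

0.097

Poor units: R448, R602, R650, R732 (q = 4 of N = 8).
Shortfall ratios: (754−448)/754 = 0.4058; (754−602)/754 = 0.2016; (754−650)/754 = 0.1379; (754−732)/754 = 0.0292.
Sum of shortfalls = 0.774536; P₁ averages over all N: 0.774536 / 8 = 0.097.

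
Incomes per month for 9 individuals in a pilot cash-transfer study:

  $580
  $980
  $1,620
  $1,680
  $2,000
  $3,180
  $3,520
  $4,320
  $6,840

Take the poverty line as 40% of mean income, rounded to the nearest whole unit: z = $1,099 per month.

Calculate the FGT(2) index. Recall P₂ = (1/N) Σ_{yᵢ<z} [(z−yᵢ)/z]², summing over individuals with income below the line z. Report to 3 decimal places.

0.026

Below the line: $580, $980 (q = 2 of N = 9).
Shortfall ratios: (1099−580)/1099 = 0.4722; (1099−980)/1099 = 0.1083.
Squared: 0.2230; 0.0117.
Sum = 0.234742; P₂ = 0.234742 / 9 = 0.026.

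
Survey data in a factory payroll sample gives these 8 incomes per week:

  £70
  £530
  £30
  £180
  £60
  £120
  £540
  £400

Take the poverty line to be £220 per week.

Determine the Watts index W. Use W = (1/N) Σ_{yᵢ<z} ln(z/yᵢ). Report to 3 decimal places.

0.655

Poor units: £30, £60, £70, £120, £180 (q = 5 of N = 8).
ln(z/y) terms: ln(220/30) = 1.9924; ln(220/60) = 1.2993; ln(220/70) = 1.1451; ln(220/120) = 0.6061; ln(220/180) = 0.2007.
W = 5.243652 / 8 = 0.655.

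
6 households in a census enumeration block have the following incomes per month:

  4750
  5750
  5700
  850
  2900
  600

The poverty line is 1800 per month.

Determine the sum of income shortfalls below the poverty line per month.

Poor units: 600, 850 (q = 2 of N = 6).
Individual gaps: 1800−600 = 1200; 1800−850 = 950.
Aggregate gap = 2150.

2150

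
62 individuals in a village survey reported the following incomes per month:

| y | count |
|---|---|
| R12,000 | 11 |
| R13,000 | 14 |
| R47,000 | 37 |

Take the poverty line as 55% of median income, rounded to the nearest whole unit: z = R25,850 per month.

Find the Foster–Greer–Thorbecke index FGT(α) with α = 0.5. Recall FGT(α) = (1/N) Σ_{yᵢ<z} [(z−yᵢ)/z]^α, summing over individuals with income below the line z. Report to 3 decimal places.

Incomes under z: 11×R12,000, 14×R13,000 (q = 25 of N = 62).
Shortfall ratios: (25850−12000)/25850 = 0.5358 (×11); (25850−13000)/25850 = 0.4971 (×14).
Raised to α = 0.5: 0.73197 (×11); 0.70505 (×14).
Sum = 17.922426; FGT(0.5) = 17.922426 / 62 = 0.289.

0.289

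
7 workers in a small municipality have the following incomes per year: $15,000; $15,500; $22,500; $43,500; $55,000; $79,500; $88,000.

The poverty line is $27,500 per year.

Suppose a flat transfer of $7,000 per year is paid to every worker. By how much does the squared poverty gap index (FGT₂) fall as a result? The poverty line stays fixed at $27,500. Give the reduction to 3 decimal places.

0.051

Before: below the line — $15,000, $15,500, $22,500; squared poverty gap index (FGT₂) = 0.06144.
After the $7,000 transfer: below the line — $22,000, $22,500; squared poverty gap index (FGT₂) = 0.01044.
Reduction = 0.06144 − 0.01044 = 0.051.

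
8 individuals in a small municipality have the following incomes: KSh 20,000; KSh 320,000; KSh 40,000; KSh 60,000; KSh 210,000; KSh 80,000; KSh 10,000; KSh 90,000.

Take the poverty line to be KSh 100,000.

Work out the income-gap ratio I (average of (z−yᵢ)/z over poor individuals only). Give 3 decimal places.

Incomes under z: KSh 10,000, KSh 20,000, KSh 40,000, KSh 60,000, KSh 80,000, KSh 90,000 (q = 6 of N = 8).
Shortfall ratios (z−y)/z: 0.9000, 0.8000, 0.6000, 0.4000, 0.2000, 0.1000; sum = 3.000000.
I averages over the q = 6 poor units only: 3.000000 / 6 = 0.500.

0.500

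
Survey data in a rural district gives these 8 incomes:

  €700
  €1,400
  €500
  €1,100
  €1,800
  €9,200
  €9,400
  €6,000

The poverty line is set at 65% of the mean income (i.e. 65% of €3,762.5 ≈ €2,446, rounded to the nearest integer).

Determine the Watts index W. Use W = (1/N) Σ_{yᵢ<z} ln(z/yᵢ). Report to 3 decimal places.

0.563

Incomes under z: €500, €700, €1,100, €1,400, €1,800 (q = 5 of N = 8).
ln(z/y) terms: ln(2446/500) = 1.5876; ln(2446/700) = 1.2511; ln(2446/1100) = 0.7991; ln(2446/1400) = 0.5580; ln(2446/1800) = 0.3067.
W = 4.502523 / 8 = 0.563.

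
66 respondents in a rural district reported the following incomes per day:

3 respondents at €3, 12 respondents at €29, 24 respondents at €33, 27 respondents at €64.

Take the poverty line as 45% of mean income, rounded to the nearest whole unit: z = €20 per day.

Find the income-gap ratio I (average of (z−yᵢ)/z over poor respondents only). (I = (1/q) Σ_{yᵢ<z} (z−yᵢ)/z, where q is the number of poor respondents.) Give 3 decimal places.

0.850

Incomes under z: 3×€3 (q = 3 of N = 66).
Shortfall ratios (z−y)/z: 0.8500 (×3); sum = 2.550000.
I averages over the q = 3 poor units only: 2.550000 / 3 = 0.850.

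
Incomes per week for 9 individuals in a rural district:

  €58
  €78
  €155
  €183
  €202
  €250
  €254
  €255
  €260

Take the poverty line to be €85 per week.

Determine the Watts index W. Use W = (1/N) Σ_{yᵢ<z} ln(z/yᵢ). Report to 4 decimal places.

Below z: €58, €78 (q = 2 of N = 9).
Log shortfalls: ln(85/58) = 0.3822; ln(85/78) = 0.0859.
W = 0.468151 / 9 = 0.0520.

0.0520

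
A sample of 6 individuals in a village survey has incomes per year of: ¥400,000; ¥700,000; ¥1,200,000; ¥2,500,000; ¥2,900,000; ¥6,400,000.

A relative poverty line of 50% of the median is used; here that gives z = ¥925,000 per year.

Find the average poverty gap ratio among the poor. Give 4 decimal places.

0.4054

Poor units: ¥400,000, ¥700,000 (q = 2 of N = 6).
Shortfall ratios (z−y)/z: 0.5676, 0.2432; sum = 0.810811.
The income-gap ratio divides by q (the poor only): 0.810811 / 2 = 0.4054.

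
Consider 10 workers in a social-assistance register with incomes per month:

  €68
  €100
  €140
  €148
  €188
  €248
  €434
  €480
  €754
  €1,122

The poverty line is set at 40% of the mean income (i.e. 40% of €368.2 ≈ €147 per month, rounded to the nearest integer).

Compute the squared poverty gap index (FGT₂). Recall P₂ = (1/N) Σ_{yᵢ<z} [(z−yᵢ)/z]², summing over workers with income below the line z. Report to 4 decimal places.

0.0393

Below z: €68, €100, €140 (q = 3 of N = 10).
Gap ratios (z−y)/z: (147−68)/147 = 0.5374; (147−100)/147 = 0.3197; (147−140)/147 = 0.0476.
Squared: 0.2888; 0.1022; 0.0023.
Sum = 0.393308; P₂ = 0.393308 / 10 = 0.0393.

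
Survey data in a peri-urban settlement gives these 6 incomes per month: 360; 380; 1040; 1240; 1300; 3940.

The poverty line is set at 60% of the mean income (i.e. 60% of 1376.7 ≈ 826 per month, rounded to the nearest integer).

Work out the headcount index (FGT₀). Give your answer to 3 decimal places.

2 of the 6 people have income below 826.
H = 2/6 = 0.333.

0.333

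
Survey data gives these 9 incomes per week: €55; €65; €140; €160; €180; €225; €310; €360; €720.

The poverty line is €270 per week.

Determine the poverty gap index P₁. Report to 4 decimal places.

Below the line: €55, €65, €140, €160, €180, €225 (q = 6 of N = 9).
Normalized shortfalls: (270−55)/270 = 0.7963; (270−65)/270 = 0.7593; (270−140)/270 = 0.4815; (270−160)/270 = 0.4074; (270−180)/270 = 0.3333; (270−225)/270 = 0.1667.
Σ = 2.944444. Dividing by the full population N = 9 gives P₁ = 0.3272.

0.3272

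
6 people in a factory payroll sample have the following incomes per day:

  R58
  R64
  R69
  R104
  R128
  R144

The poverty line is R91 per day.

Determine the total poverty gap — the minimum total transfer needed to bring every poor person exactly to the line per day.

Incomes under z: R58, R64, R69 (q = 3 of N = 6).
Individual gaps: 91−58 = 33; 91−64 = 27; 91−69 = 22.
Aggregate gap = R82.

R82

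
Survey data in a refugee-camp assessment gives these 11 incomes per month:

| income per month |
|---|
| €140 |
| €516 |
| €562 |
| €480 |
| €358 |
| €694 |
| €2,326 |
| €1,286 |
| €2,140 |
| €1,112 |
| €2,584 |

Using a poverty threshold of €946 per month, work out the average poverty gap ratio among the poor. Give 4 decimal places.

0.5155

Poor units: €140, €358, €480, €516, €562, €694 (q = 6 of N = 11).
Relative gaps: 0.8520, 0.6216, 0.4926, 0.4545, 0.4059, 0.2664; sum = 3.093023.
The income-gap ratio divides by q (the poor only): 3.093023 / 6 = 0.5155.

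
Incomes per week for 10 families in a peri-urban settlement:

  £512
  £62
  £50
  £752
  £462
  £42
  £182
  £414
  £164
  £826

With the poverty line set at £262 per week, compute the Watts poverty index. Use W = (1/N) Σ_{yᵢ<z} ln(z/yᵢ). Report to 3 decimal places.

Below z: £42, £50, £62, £164, £182 (q = 5 of N = 10).
Log gaps: ln(262/42) = 1.8307; ln(262/50) = 1.6563; ln(262/62) = 1.4412; ln(262/164) = 0.4685; ln(262/182) = 0.3643.
W = 5.761022 / 10 = 0.576.

0.576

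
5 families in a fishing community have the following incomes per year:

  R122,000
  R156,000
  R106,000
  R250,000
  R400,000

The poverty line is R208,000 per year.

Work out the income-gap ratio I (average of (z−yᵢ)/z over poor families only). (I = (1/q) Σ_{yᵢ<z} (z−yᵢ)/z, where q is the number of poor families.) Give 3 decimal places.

0.385

Below z: R106,000, R122,000, R156,000 (q = 3 of N = 5).
Relative gaps: 0.4904, 0.4135, 0.2500; sum = 1.153846.
I averages over the q = 3 poor units only: 1.153846 / 3 = 0.385.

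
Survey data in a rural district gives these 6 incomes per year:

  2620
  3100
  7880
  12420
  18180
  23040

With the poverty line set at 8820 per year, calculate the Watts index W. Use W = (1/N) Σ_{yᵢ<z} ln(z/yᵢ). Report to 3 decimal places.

0.395

Below z: 2620, 3100, 7880 (q = 3 of N = 6).
Log gaps: ln(8820/2620) = 1.2138; ln(8820/3100) = 1.0456; ln(8820/7880) = 0.1127.
W = 2.372161 / 6 = 0.395.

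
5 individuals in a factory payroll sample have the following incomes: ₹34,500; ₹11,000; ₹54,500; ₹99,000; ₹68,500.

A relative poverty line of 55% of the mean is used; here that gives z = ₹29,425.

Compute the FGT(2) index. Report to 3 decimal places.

0.078

Poor units: ₹11,000 (q = 1 of N = 5).
Shortfall ratios: (29425−11000)/29425 = 0.6262.
Squared: 0.3921.
Sum = 0.392087; P₂ = 0.392087 / 5 = 0.078.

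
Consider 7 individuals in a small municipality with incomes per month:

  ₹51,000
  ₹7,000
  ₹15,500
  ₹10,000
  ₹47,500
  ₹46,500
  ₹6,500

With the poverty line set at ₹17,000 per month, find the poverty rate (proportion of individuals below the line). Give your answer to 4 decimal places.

0.5714

4 of the 7 individuals have income below ₹17,000.
H = 4/7 = 0.5714.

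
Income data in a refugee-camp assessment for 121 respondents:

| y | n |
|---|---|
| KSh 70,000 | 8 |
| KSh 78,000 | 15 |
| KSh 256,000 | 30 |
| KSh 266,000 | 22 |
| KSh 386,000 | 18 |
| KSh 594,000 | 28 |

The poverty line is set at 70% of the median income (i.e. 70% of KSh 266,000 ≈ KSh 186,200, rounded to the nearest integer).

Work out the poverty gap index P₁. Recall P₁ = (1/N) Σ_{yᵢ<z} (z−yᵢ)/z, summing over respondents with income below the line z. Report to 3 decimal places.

Below the line: 8×KSh 70,000, 15×KSh 78,000 (q = 23 of N = 121).
Shortfall ratios: (186200−70000)/186200 = 0.6241 (×8); (186200−78000)/186200 = 0.5811 (×15).
Σ = 13.708915. Dividing by the full population N = 121 gives P₁ = 0.113.

0.113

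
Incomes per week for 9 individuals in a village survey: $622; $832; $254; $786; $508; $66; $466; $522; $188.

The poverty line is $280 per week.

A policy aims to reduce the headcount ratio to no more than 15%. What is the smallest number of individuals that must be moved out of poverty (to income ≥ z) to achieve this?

3 of the 9 individuals are poor, so H = 3/9 = 0.333.
A headcount ratio of at most 15% allows at most ⌊0.15 × 9⌋ = 1 poor individuals.
So at least 3 − 1 = 2 must be lifted.

2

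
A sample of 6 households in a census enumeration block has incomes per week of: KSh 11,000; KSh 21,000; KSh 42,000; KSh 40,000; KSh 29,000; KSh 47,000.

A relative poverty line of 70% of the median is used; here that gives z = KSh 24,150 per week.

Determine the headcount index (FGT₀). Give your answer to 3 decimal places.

2 of the 6 households have income below KSh 24,150.
H = 2/6 = 0.333.

0.333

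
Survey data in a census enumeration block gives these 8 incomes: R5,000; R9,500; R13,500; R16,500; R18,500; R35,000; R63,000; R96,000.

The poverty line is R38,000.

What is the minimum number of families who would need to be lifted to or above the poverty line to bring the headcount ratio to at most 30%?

6 of the 8 families are poor, so H = 6/8 = 0.750.
A headcount ratio of at most 30% allows at most ⌊0.30 × 8⌋ = 2 poor families.
So at least 6 − 2 = 4 must be lifted.

4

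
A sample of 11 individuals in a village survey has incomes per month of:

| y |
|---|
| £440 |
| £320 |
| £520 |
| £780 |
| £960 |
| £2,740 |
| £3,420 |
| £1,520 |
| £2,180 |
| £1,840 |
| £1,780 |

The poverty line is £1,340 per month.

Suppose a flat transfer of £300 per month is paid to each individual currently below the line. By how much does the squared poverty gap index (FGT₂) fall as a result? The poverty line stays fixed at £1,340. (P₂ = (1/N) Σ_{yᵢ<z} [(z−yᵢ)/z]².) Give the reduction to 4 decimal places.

Before: below the line — £320, £440, £520, £780, £960; squared poverty gap index (FGT₂) = 0.150914.
After the £300 transfer: below the line — £620, £740, £820, £1,080, £1,260; squared poverty gap index (FGT₂) = 0.061909.
Reduction = 0.150914 − 0.061909 = 0.0890.

0.0890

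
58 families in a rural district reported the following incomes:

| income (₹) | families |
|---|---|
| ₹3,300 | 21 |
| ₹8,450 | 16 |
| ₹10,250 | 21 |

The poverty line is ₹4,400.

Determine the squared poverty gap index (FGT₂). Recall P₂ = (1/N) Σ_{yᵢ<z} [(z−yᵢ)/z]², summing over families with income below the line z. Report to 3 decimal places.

0.023

Below z: 21×₹3,300 (q = 21 of N = 58).
Normalized shortfalls: (4400−3300)/4400 = 0.2500 (×21).
Squared: 0.0625 (×21).
Sum = 1.312500; P₂ = 1.312500 / 58 = 0.023.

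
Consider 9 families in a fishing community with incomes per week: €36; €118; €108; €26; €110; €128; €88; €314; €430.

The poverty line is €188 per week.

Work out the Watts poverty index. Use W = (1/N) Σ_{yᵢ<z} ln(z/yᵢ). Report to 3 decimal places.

Incomes under z: €26, €36, €88, €108, €110, €118, €128 (q = 7 of N = 9).
ln(z/y) terms: ln(188/26) = 1.9783; ln(188/36) = 1.6529; ln(188/88) = 0.7591; ln(188/108) = 0.5543; ln(188/110) = 0.5360; ln(188/118) = 0.4658; ln(188/128) = 0.3844.
W = 6.330815 / 9 = 0.703.

0.703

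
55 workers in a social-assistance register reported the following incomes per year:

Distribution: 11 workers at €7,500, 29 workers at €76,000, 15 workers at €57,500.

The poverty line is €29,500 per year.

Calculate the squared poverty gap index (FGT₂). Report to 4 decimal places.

0.1112

Poor units: 11×€7,500 (q = 11 of N = 55).
Normalized shortfalls: (29500−7500)/29500 = 0.7458 (×11).
Squared: 0.5562 (×11).
Sum = 6.117782; P₂ = 6.117782 / 55 = 0.1112.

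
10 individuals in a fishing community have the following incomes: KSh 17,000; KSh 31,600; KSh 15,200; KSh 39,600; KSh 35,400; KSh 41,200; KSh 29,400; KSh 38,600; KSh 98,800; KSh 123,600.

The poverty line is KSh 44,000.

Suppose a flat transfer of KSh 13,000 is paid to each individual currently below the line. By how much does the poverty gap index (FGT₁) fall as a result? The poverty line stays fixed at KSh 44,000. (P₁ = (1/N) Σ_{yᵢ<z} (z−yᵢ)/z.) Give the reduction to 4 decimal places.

Before: below the line — KSh 15,200, KSh 17,000, KSh 29,400, KSh 31,600, KSh 35,400, KSh 38,600, KSh 39,600, KSh 41,200; poverty gap index (FGT₁) = 0.236364.
After the KSh 13,000 transfer: below the line — KSh 28,200, KSh 30,000, KSh 42,400; poverty gap index (FGT₁) = 0.071364.
Reduction = 0.236364 − 0.071364 = 0.1650.

0.1650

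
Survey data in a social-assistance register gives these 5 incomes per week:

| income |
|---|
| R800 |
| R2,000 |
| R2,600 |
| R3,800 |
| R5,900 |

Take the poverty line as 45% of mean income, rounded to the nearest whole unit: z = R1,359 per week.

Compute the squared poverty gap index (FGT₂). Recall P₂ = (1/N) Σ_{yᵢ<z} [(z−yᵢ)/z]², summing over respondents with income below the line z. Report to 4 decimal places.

0.0338

Poor units: R800 (q = 1 of N = 5).
Relative gaps: (1359−800)/1359 = 0.4113.
Squared: 0.1692.
Sum = 0.169194; P₂ = 0.169194 / 5 = 0.0338.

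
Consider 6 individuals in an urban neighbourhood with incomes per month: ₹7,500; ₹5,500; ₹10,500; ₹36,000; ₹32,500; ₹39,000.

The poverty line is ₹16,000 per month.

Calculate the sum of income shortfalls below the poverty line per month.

Below z: ₹5,500, ₹7,500, ₹10,500 (q = 3 of N = 6).
Individual gaps: 16000−5500 = 10500; 16000−7500 = 8500; 16000−10500 = 5500.
Aggregate gap = ₹24,500.

₹24,500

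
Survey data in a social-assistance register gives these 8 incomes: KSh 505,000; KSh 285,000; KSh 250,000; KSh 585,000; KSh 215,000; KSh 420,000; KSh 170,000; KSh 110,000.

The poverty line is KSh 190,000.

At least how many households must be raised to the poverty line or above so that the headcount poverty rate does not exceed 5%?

2

Currently q = 2 of N = 8 are below the line (H = 0.250).
A headcount ratio of at most 5% allows at most ⌊0.05 × 8⌋ = 0 poor households.
So at least 2 − 0 = 2 must be lifted.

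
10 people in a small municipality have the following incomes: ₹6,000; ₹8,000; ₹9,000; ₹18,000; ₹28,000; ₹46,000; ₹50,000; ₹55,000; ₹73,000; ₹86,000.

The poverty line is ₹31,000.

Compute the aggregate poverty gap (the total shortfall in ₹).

₹86,000

Incomes under z: ₹6,000, ₹8,000, ₹9,000, ₹18,000, ₹28,000 (q = 5 of N = 10).
Individual gaps: 31000−6000 = 25000; 31000−8000 = 23000; 31000−9000 = 22000; 31000−18000 = 13000; 31000−28000 = 3000.
Aggregate gap = ₹86,000.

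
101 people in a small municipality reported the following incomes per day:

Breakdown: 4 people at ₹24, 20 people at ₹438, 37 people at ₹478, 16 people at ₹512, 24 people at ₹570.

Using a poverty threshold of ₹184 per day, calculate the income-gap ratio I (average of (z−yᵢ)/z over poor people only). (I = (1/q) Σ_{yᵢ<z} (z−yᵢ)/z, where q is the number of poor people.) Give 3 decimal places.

Incomes under z: 4×₹24 (q = 4 of N = 101).
Shortfall ratios (z−y)/z: 0.8696 (×4); sum = 3.478261.
The income-gap ratio divides by q (the poor only): 3.478261 / 4 = 0.870.

0.870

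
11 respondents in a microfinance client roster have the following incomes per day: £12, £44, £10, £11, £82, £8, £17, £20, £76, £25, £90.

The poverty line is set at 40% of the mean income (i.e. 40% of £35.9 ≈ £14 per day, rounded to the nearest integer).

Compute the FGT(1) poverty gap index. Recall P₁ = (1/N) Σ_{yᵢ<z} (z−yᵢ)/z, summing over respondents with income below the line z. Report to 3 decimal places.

0.097

Below the line: £8, £10, £11, £12 (q = 4 of N = 11).
Gap ratios (z−y)/z: (14−8)/14 = 0.4286; (14−10)/14 = 0.2857; (14−11)/14 = 0.2143; (14−12)/14 = 0.1429.
Σ = 1.071429. Dividing by the full population N = 11 gives P₁ = 0.097.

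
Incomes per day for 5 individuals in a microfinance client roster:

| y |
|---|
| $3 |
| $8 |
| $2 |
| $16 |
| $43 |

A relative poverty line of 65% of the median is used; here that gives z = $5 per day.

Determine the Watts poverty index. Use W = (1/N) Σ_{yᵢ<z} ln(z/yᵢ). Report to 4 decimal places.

0.2854

Below z: $2, $3 (q = 2 of N = 5).
Log gaps: ln(5/2) = 0.9163; ln(5/3) = 0.5108.
W = 1.427116 / 5 = 0.2854.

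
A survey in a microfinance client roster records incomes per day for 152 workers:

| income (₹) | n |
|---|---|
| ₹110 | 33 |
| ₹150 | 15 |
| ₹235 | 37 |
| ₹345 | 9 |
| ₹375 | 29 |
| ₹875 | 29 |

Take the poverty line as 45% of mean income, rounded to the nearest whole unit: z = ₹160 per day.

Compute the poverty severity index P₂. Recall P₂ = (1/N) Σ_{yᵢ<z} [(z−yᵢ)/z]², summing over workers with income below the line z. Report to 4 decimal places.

Below z: 33×₹110, 15×₹150 (q = 48 of N = 152).
Gap ratios (z−y)/z: (160−110)/160 = 0.3125 (×33); (160−150)/160 = 0.0625 (×15).
Squared: 0.0977 (×33); 0.0039 (×15).
Sum = 3.281250; P₂ = 3.281250 / 152 = 0.0216.

0.0216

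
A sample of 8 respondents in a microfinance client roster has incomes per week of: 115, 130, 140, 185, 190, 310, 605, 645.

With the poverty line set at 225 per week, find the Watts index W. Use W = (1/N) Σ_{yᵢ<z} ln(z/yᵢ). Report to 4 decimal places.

0.2574

Below the line: 115, 130, 140, 185, 190 (q = 5 of N = 8).
ln(z/y) terms: ln(225/115) = 0.6712; ln(225/130) = 0.5486; ln(225/140) = 0.4745; ln(225/185) = 0.1957; ln(225/190) = 0.1691.
W = 2.059013 / 8 = 0.2574.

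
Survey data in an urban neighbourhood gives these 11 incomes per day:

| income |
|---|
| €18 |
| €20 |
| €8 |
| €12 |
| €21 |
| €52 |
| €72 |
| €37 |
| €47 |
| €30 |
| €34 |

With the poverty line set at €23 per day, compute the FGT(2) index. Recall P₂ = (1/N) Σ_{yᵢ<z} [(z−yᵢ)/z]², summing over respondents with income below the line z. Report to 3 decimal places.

0.066

Poor units: €8, €12, €18, €20, €21 (q = 5 of N = 11).
Normalized shortfalls: (23−8)/23 = 0.6522; (23−12)/23 = 0.4783; (23−18)/23 = 0.2174; (23−20)/23 = 0.1304; (23−21)/23 = 0.0870.
Squared: 0.4253; 0.2287; 0.0473; 0.0170; 0.0076.
Sum = 0.725898; P₂ = 0.725898 / 11 = 0.066.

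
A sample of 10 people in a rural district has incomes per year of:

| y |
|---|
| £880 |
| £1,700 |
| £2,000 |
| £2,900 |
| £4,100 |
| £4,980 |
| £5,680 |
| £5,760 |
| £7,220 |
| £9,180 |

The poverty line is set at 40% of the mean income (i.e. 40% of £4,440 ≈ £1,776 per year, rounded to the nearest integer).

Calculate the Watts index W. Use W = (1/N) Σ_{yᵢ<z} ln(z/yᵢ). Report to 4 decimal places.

Poor units: £880, £1,700 (q = 2 of N = 10).
ln(z/y) terms: ln(1776/880) = 0.7022; ln(1776/1700) = 0.0437.
W = 0.745932 / 10 = 0.0746.

0.0746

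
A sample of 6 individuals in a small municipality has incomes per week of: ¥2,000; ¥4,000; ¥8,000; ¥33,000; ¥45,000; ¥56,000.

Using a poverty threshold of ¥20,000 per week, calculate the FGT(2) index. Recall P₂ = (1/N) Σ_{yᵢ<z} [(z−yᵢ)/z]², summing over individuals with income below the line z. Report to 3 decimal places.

Incomes under z: ¥2,000, ¥4,000, ¥8,000 (q = 3 of N = 6).
Shortfall ratios: (20000−2000)/20000 = 0.9000; (20000−4000)/20000 = 0.8000; (20000−8000)/20000 = 0.6000.
Squared: 0.8100; 0.6400; 0.3600.
Sum = 1.810000; P₂ = 1.810000 / 6 = 0.302.

0.302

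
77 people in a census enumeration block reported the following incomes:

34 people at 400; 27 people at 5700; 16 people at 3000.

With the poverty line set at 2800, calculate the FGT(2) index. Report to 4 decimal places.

Poor units: 34×400 (q = 34 of N = 77).
Relative gaps: (2800−400)/2800 = 0.8571 (×34).
Squared: 0.7347 (×34).
Sum = 24.979592; P₂ = 24.979592 / 77 = 0.3244.

0.3244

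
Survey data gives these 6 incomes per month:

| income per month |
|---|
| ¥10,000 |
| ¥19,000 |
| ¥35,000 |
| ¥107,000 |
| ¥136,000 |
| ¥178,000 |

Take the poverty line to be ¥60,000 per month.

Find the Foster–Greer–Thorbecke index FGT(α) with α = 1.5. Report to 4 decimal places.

Below z: ¥10,000, ¥19,000, ¥35,000 (q = 3 of N = 6).
Shortfall ratios: (60000−10000)/60000 = 0.8333; (60000−19000)/60000 = 0.6833; (60000−35000)/60000 = 0.4167.
Raised to α = 1.5: 0.76073; 0.56487; 0.26896.
Sum = 1.594553; FGT(1.5) = 1.594553 / 6 = 0.2658.

0.2658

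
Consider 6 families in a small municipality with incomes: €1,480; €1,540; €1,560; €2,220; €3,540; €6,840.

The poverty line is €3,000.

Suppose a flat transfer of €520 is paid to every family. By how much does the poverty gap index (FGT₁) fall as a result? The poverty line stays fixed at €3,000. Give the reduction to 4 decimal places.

Before: below the line — €1,480, €1,540, €1,560, €2,220; poverty gap index (FGT₁) = 0.288889.
After the €520 transfer: below the line — €2,000, €2,060, €2,080, €2,740; poverty gap index (FGT₁) = 0.173333.
Reduction = 0.288889 − 0.173333 = 0.1156.

0.1156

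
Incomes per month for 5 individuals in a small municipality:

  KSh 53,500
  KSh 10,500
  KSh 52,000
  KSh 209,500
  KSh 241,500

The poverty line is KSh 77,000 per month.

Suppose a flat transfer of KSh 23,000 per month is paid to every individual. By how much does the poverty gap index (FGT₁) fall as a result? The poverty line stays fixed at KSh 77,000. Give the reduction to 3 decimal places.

0.179

Before: below the line — KSh 10,500, KSh 52,000, KSh 53,500; poverty gap index (FGT₁) = 0.29870.
After the KSh 23,000 transfer: below the line — KSh 33,500, KSh 75,000, KSh 76,500; poverty gap index (FGT₁) = 0.11948.
Reduction = 0.29870 − 0.11948 = 0.179.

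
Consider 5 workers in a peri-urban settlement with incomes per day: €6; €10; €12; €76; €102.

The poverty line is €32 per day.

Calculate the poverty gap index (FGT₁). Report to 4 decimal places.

Below the line: €6, €10, €12 (q = 3 of N = 5).
Relative gaps: (32−6)/32 = 0.8125; (32−10)/32 = 0.6875; (32−12)/32 = 0.6250.
Sum of shortfalls = 2.125000; P₁ averages over all N: 2.125000 / 5 = 0.4250.

0.4250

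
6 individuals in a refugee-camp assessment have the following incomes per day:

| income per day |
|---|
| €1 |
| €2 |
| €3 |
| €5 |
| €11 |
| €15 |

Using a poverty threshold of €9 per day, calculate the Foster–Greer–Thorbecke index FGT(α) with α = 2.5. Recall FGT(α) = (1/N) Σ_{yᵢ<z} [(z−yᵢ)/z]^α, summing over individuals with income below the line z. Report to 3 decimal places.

Incomes under z: €1, €2, €3, €5 (q = 4 of N = 6).
Relative gaps: (9−1)/9 = 0.8889; (9−2)/9 = 0.7778; (9−3)/9 = 0.6667; (9−5)/9 = 0.4444.
Raised to α = 2.5: 0.74494; 0.53351; 0.36289; 0.13169.
Sum = 1.773016; FGT(2.5) = 1.773016 / 6 = 0.296.

0.296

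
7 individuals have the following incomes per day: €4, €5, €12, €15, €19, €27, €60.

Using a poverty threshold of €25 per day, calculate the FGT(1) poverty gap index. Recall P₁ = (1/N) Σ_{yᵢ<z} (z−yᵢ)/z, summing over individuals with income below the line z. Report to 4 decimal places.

0.4000

Below the line: €4, €5, €12, €15, €19 (q = 5 of N = 7).
Normalized shortfalls: (25−4)/25 = 0.8400; (25−5)/25 = 0.8000; (25−12)/25 = 0.5200; (25−15)/25 = 0.4000; (25−19)/25 = 0.2400.
Σ = 2.800000. Dividing by the full population N = 7 gives P₁ = 0.4000.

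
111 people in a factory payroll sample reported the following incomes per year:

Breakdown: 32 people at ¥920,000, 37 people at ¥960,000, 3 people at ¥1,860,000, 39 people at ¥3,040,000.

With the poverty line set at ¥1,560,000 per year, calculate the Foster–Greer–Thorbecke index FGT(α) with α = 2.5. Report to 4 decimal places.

Poor units: 32×¥920,000, 37×¥960,000 (q = 69 of N = 111).
Shortfall ratios: (1560000−920000)/1560000 = 0.4103 (×32); (1560000−960000)/1560000 = 0.3846 (×37).
Raised to α = 2.5: 0.10780 (×32); 0.09174 (×37).
Sum = 6.844198; FGT(2.5) = 6.844198 / 111 = 0.0617.

0.0617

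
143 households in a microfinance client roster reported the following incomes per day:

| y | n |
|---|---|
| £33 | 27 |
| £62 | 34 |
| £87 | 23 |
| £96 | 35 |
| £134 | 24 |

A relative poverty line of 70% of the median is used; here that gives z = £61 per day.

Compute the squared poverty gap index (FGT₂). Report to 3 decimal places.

0.040

Below z: 27×£33 (q = 27 of N = 143).
Relative gaps: (61−33)/61 = 0.4590 (×27).
Squared: 0.2107 (×27).
Sum = 5.688793; P₂ = 5.688793 / 143 = 0.040.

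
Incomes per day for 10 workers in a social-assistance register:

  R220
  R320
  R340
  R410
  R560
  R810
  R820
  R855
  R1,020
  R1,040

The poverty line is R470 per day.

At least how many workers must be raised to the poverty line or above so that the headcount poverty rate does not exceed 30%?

1

4 of the 10 workers are poor, so H = 4/10 = 0.400.
A headcount ratio of at most 30% allows at most ⌊0.30 × 10⌋ = 3 poor workers.
So at least 4 − 3 = 1 must be lifted.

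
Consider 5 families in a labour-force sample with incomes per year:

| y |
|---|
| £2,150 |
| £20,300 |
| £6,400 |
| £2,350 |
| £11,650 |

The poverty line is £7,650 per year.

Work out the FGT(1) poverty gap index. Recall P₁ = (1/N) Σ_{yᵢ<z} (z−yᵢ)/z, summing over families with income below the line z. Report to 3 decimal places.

Incomes under z: £2,150, £2,350, £6,400 (q = 3 of N = 5).
Relative gaps: (7650−2150)/7650 = 0.7190; (7650−2350)/7650 = 0.6928; (7650−6400)/7650 = 0.1634.
Sum of shortfalls = 1.575163; P₁ averages over all N: 1.575163 / 5 = 0.315.

0.315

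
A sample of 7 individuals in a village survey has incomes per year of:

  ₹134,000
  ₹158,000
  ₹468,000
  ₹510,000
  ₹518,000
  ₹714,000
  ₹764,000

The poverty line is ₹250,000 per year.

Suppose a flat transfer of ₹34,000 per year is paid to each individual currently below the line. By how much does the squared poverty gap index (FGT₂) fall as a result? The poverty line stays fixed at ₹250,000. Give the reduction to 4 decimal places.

Before: below the line — ₹134,000, ₹158,000; squared poverty gap index (FGT₂) = 0.050103.
After the ₹34,000 transfer: below the line — ₹168,000, ₹192,000; squared poverty gap index (FGT₂) = 0.023058.
Reduction = 0.050103 − 0.023058 = 0.0270.

0.0270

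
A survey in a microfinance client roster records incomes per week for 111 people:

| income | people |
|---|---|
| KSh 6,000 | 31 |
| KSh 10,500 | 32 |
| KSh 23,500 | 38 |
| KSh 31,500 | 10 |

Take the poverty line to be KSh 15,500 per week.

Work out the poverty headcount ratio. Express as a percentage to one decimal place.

56.8%

63 of the 111 people have income below KSh 15,500.
H = 63/111 = 56.8%.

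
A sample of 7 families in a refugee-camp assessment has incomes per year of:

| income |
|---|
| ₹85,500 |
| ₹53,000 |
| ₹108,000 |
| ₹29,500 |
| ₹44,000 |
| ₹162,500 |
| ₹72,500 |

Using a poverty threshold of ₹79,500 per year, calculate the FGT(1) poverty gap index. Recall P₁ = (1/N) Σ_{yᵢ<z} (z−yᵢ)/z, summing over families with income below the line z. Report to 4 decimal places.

Below z: ₹29,500, ₹44,000, ₹53,000, ₹72,500 (q = 4 of N = 7).
Shortfall ratios: (79500−29500)/79500 = 0.6289; (79500−44000)/79500 = 0.4465; (79500−53000)/79500 = 0.3333; (79500−72500)/79500 = 0.0881.
Σ = 1.496855. Dividing by the full population N = 7 gives P₁ = 0.2138.

0.2138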